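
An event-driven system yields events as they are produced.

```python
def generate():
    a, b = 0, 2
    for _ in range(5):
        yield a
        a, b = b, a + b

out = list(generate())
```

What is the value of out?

Step 1: Fibonacci-like sequence starting with a=0, b=2:
  Iteration 1: yield a=0, then a,b = 2,2
  Iteration 2: yield a=2, then a,b = 2,4
  Iteration 3: yield a=2, then a,b = 4,6
  Iteration 4: yield a=4, then a,b = 6,10
  Iteration 5: yield a=6, then a,b = 10,16
Therefore out = [0, 2, 2, 4, 6].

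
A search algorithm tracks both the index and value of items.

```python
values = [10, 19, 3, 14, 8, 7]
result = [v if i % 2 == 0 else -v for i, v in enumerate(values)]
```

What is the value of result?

Step 1: For each (i, v), keep v if i is even, negate if odd:
  i=0 (even): keep 10
  i=1 (odd): negate to -19
  i=2 (even): keep 3
  i=3 (odd): negate to -14
  i=4 (even): keep 8
  i=5 (odd): negate to -7
Therefore result = [10, -19, 3, -14, 8, -7].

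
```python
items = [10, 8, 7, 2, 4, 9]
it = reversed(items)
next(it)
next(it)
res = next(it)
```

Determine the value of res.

Step 1: reversed([10, 8, 7, 2, 4, 9]) gives iterator: [9, 4, 2, 7, 8, 10].
Step 2: First next() = 9, second next() = 4.
Step 3: Third next() = 2.
Therefore res = 2.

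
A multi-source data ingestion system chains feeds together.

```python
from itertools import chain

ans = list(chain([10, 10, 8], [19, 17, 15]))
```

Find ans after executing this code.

Step 1: chain() concatenates iterables: [10, 10, 8] + [19, 17, 15].
Therefore ans = [10, 10, 8, 19, 17, 15].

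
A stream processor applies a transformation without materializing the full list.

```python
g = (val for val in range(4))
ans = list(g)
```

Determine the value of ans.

Step 1: Generator expression iterates range(4): [0, 1, 2, 3].
Step 2: list() collects all values.
Therefore ans = [0, 1, 2, 3].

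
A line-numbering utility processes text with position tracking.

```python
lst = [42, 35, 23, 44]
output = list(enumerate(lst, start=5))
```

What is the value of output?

Step 1: enumerate with start=5:
  (5, 42)
  (6, 35)
  (7, 23)
  (8, 44)
Therefore output = [(5, 42), (6, 35), (7, 23), (8, 44)].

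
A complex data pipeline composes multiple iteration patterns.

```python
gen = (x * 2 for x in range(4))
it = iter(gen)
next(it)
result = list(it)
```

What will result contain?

Step 1: Generator produces [0, 2, 4, 6].
Step 2: next(it) consumes first element (0).
Step 3: list(it) collects remaining: [2, 4, 6].
Therefore result = [2, 4, 6].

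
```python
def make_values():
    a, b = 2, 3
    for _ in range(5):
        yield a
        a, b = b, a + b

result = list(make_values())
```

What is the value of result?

Step 1: Fibonacci-like sequence starting with a=2, b=3:
  Iteration 1: yield a=2, then a,b = 3,5
  Iteration 2: yield a=3, then a,b = 5,8
  Iteration 3: yield a=5, then a,b = 8,13
  Iteration 4: yield a=8, then a,b = 13,21
  Iteration 5: yield a=13, then a,b = 21,34
Therefore result = [2, 3, 5, 8, 13].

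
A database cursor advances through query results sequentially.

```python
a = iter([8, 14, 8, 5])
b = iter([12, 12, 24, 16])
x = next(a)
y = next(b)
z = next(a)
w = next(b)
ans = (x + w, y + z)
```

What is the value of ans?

Step 1: a iterates [8, 14, 8, 5], b iterates [12, 12, 24, 16].
Step 2: x = next(a) = 8, y = next(b) = 12.
Step 3: z = next(a) = 14, w = next(b) = 12.
Step 4: ans = (8 + 12, 12 + 14) = (20, 26).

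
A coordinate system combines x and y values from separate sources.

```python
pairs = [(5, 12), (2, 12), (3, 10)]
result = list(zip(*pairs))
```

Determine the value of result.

Step 1: zip(*pairs) transposes: unzips [(5, 12), (2, 12), (3, 10)] into separate sequences.
Step 2: First elements: (5, 2, 3), second elements: (12, 12, 10).
Therefore result = [(5, 2, 3), (12, 12, 10)].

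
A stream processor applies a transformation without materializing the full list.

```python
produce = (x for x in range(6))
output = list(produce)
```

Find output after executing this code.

Step 1: Generator expression iterates range(6): [0, 1, 2, 3, 4, 5].
Step 2: list() collects all values.
Therefore output = [0, 1, 2, 3, 4, 5].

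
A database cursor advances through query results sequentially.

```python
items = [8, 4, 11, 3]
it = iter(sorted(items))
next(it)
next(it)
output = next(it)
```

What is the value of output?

Step 1: sorted([8, 4, 11, 3]) = [3, 4, 8, 11].
Step 2: Create iterator and skip 2 elements.
Step 3: next() returns 8.
Therefore output = 8.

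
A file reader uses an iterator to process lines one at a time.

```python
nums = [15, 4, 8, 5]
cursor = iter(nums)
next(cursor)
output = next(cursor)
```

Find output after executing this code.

Step 1: Create iterator over [15, 4, 8, 5].
Step 2: next() consumes 15.
Step 3: next() returns 4.
Therefore output = 4.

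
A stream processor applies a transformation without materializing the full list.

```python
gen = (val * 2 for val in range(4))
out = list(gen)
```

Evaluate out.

Step 1: For each val in range(4), compute val*2:
  val=0: 0*2 = 0
  val=1: 1*2 = 2
  val=2: 2*2 = 4
  val=3: 3*2 = 6
Therefore out = [0, 2, 4, 6].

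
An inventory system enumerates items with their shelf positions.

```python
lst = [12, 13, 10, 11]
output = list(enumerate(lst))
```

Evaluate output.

Step 1: enumerate pairs each element with its index:
  (0, 12)
  (1, 13)
  (2, 10)
  (3, 11)
Therefore output = [(0, 12), (1, 13), (2, 10), (3, 11)].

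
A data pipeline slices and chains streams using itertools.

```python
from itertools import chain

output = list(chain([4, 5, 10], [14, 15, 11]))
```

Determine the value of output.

Step 1: chain() concatenates iterables: [4, 5, 10] + [14, 15, 11].
Therefore output = [4, 5, 10, 14, 15, 11].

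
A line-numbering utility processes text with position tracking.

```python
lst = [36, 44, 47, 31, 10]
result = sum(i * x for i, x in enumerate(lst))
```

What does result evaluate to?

Step 1: Compute i * x for each (i, x) in enumerate([36, 44, 47, 31, 10]):
  i=0, x=36: 0*36 = 0
  i=1, x=44: 1*44 = 44
  i=2, x=47: 2*47 = 94
  i=3, x=31: 3*31 = 93
  i=4, x=10: 4*10 = 40
Step 2: sum = 0 + 44 + 94 + 93 + 40 = 271.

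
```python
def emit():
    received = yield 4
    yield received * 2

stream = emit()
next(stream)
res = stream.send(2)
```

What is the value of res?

Step 1: next(stream) advances to first yield, producing 4.
Step 2: send(2) resumes, received = 2.
Step 3: yield received * 2 = 2 * 2 = 4.
Therefore res = 4.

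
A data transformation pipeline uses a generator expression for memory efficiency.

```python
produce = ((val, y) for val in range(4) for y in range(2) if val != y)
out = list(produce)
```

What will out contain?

Step 1: Nested generator over range(4) x range(2) where val != y:
  (0, 0): excluded (val == y)
  (0, 1): included
  (1, 0): included
  (1, 1): excluded (val == y)
  (2, 0): included
  (2, 1): included
  (3, 0): included
  (3, 1): included
Therefore out = [(0, 1), (1, 0), (2, 0), (2, 1), (3, 0), (3, 1)].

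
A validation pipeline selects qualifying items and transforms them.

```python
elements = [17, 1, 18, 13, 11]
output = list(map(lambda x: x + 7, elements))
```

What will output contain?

Step 1: Apply lambda x: x + 7 to each element:
  17 -> 24
  1 -> 8
  18 -> 25
  13 -> 20
  11 -> 18
Therefore output = [24, 8, 25, 20, 18].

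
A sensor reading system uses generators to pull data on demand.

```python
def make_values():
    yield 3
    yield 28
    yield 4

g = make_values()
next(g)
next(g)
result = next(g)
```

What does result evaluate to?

Step 1: make_values() creates a generator.
Step 2: next(g) yields 3 (consumed and discarded).
Step 3: next(g) yields 28 (consumed and discarded).
Step 4: next(g) yields 4, assigned to result.
Therefore result = 4.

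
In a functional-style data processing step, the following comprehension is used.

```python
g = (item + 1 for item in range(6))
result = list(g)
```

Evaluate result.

Step 1: For each item in range(6), compute item+1:
  item=0: 0+1 = 1
  item=1: 1+1 = 2
  item=2: 2+1 = 3
  item=3: 3+1 = 4
  item=4: 4+1 = 5
  item=5: 5+1 = 6
Therefore result = [1, 2, 3, 4, 5, 6].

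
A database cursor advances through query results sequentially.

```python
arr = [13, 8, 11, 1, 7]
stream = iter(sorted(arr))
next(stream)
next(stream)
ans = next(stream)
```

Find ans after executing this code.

Step 1: sorted([13, 8, 11, 1, 7]) = [1, 7, 8, 11, 13].
Step 2: Create iterator and skip 2 elements.
Step 3: next() returns 8.
Therefore ans = 8.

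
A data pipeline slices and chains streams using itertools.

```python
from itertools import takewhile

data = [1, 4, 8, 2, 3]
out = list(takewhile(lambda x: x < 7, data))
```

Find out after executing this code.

Step 1: takewhile stops at first element >= 7:
  1 < 7: take
  4 < 7: take
  8 >= 7: stop
Therefore out = [1, 4].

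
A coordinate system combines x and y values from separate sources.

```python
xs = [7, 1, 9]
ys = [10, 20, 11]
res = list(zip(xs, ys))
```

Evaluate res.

Step 1: zip pairs elements at same index:
  Index 0: (7, 10)
  Index 1: (1, 20)
  Index 2: (9, 11)
Therefore res = [(7, 10), (1, 20), (9, 11)].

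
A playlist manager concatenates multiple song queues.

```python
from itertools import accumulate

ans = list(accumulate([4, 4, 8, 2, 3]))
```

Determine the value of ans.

Step 1: accumulate computes running sums:
  + 4 = 4
  + 4 = 8
  + 8 = 16
  + 2 = 18
  + 3 = 21
Therefore ans = [4, 8, 16, 18, 21].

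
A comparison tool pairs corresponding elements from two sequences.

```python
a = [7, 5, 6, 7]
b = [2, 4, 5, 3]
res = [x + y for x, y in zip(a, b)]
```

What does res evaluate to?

Step 1: Add corresponding elements:
  7 + 2 = 9
  5 + 4 = 9
  6 + 5 = 11
  7 + 3 = 10
Therefore res = [9, 9, 11, 10].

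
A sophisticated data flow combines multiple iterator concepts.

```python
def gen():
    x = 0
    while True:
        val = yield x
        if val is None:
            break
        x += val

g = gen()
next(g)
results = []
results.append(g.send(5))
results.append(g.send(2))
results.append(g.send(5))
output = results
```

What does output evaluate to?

Step 1: next(g) -> yield 0.
Step 2: send(5) -> x = 5, yield 5.
Step 3: send(2) -> x = 7, yield 7.
Step 4: send(5) -> x = 12, yield 12.
Therefore output = [5, 7, 12].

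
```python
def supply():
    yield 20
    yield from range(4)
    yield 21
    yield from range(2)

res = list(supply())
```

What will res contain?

Step 1: Trace yields in order:
  yield 20
  yield 0
  yield 1
  yield 2
  yield 3
  yield 21
  yield 0
  yield 1
Therefore res = [20, 0, 1, 2, 3, 21, 0, 1].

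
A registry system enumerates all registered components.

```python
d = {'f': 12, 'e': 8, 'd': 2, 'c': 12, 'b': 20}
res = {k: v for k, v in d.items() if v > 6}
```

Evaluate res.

Step 1: Filter items where value > 6:
  'f': 12 > 6: kept
  'e': 8 > 6: kept
  'd': 2 <= 6: removed
  'c': 12 > 6: kept
  'b': 20 > 6: kept
Therefore res = {'f': 12, 'e': 8, 'c': 12, 'b': 20}.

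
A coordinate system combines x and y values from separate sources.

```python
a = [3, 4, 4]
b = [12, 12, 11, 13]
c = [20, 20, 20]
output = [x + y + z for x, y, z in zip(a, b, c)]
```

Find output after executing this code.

Step 1: zip three lists (truncates to shortest, len=3):
  3 + 12 + 20 = 35
  4 + 12 + 20 = 36
  4 + 11 + 20 = 35
Therefore output = [35, 36, 35].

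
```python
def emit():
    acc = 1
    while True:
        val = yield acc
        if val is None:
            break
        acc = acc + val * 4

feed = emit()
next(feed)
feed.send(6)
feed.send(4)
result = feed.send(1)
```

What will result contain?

Step 1: next() -> yield acc=1.
Step 2: send(6) -> val=6, acc = 1 + 6*4 = 25, yield 25.
Step 3: send(4) -> val=4, acc = 25 + 4*4 = 41, yield 41.
Step 4: send(1) -> val=1, acc = 41 + 1*4 = 45, yield 45.
Therefore result = 45.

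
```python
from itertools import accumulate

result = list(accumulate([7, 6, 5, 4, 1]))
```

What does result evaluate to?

Step 1: accumulate computes running sums:
  + 7 = 7
  + 6 = 13
  + 5 = 18
  + 4 = 22
  + 1 = 23
Therefore result = [7, 13, 18, 22, 23].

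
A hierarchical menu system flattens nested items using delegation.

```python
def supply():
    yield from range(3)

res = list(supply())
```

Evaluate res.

Step 1: yield from delegates to the iterable, yielding each element.
Step 2: Collected values: [0, 1, 2].
Therefore res = [0, 1, 2].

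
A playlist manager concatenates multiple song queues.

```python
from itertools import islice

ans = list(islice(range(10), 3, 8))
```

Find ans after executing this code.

Step 1: islice(range(10), 3, 8) takes elements at indices [3, 8).
Step 2: Elements: [3, 4, 5, 6, 7].
Therefore ans = [3, 4, 5, 6, 7].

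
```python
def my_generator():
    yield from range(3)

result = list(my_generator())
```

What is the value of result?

Step 1: yield from delegates to the iterable, yielding each element.
Step 2: Collected values: [0, 1, 2].
Therefore result = [0, 1, 2].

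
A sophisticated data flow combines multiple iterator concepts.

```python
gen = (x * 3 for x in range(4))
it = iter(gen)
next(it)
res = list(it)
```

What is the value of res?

Step 1: Generator produces [0, 3, 6, 9].
Step 2: next(it) consumes first element (0).
Step 3: list(it) collects remaining: [3, 6, 9].
Therefore res = [3, 6, 9].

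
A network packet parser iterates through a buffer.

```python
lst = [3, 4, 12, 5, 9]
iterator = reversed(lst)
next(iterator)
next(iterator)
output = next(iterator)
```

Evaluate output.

Step 1: reversed([3, 4, 12, 5, 9]) gives iterator: [9, 5, 12, 4, 3].
Step 2: First next() = 9, second next() = 5.
Step 3: Third next() = 12.
Therefore output = 12.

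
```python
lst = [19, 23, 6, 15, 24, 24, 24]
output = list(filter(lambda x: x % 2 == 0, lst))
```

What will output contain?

Step 1: Filter elements divisible by 2:
  19 % 2 = 1: removed
  23 % 2 = 1: removed
  6 % 2 = 0: kept
  15 % 2 = 1: removed
  24 % 2 = 0: kept
  24 % 2 = 0: kept
  24 % 2 = 0: kept
Therefore output = [6, 24, 24, 24].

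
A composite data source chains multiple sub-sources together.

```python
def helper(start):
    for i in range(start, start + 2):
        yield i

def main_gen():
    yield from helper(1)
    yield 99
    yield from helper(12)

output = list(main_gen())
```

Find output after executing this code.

Step 1: main_gen() delegates to helper(1):
  yield 1
  yield 2
Step 2: yield 99
Step 3: Delegates to helper(12):
  yield 12
  yield 13
Therefore output = [1, 2, 99, 12, 13].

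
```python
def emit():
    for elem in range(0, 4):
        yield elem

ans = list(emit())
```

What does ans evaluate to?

Step 1: The generator yields each value from range(0, 4).
Step 2: list() consumes all yields: [0, 1, 2, 3].
Therefore ans = [0, 1, 2, 3].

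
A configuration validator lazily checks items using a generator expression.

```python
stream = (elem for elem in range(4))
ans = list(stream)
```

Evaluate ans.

Step 1: Generator expression iterates range(4): [0, 1, 2, 3].
Step 2: list() collects all values.
Therefore ans = [0, 1, 2, 3].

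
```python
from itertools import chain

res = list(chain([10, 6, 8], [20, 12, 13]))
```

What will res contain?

Step 1: chain() concatenates iterables: [10, 6, 8] + [20, 12, 13].
Therefore res = [10, 6, 8, 20, 12, 13].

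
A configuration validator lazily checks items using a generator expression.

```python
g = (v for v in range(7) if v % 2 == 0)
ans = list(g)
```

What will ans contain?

Step 1: Filter range(7) keeping only even values:
  v=0: even, included
  v=1: odd, excluded
  v=2: even, included
  v=3: odd, excluded
  v=4: even, included
  v=5: odd, excluded
  v=6: even, included
Therefore ans = [0, 2, 4, 6].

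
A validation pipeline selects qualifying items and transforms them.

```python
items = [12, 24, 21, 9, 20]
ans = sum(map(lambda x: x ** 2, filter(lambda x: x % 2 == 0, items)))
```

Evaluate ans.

Step 1: Filter even numbers from [12, 24, 21, 9, 20]: [12, 24, 20]
Step 2: Square each: [144, 576, 400]
Step 3: Sum = 1120.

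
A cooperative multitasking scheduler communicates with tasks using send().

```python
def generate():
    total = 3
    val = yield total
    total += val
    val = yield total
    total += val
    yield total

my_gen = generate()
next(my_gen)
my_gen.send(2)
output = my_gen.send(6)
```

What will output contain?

Step 1: next() -> yield total=3.
Step 2: send(2) -> val=2, total = 3+2 = 5, yield 5.
Step 3: send(6) -> val=6, total = 5+6 = 11, yield 11.
Therefore output = 11.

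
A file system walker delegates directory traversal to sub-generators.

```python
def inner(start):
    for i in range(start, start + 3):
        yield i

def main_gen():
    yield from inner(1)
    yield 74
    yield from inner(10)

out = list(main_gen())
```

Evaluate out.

Step 1: main_gen() delegates to inner(1):
  yield 1
  yield 2
  yield 3
Step 2: yield 74
Step 3: Delegates to inner(10):
  yield 10
  yield 11
  yield 12
Therefore out = [1, 2, 3, 74, 10, 11, 12].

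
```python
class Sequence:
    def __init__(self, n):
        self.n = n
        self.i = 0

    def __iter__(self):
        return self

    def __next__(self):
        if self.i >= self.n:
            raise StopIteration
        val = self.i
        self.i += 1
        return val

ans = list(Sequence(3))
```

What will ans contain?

Step 1: Sequence(3) creates an iterator counting 0 to 2.
Step 2: list() consumes all values: [0, 1, 2].
Therefore ans = [0, 1, 2].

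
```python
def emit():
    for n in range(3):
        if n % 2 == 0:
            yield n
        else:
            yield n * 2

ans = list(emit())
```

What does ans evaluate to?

Step 1: For each n in range(3), yield n if even, else n*2:
  n=0 (even): yield 0
  n=1 (odd): yield 1*2 = 2
  n=2 (even): yield 2
Therefore ans = [0, 2, 2].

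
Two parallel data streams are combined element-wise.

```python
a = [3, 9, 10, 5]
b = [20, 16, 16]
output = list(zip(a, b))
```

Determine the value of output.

Step 1: zip stops at shortest (len(a)=4, len(b)=3):
  Index 0: (3, 20)
  Index 1: (9, 16)
  Index 2: (10, 16)
Step 2: Last element of a (5) has no pair, dropped.
Therefore output = [(3, 20), (9, 16), (10, 16)].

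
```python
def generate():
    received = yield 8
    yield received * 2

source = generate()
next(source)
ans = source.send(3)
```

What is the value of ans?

Step 1: next(source) advances to first yield, producing 8.
Step 2: send(3) resumes, received = 3.
Step 3: yield received * 2 = 3 * 2 = 6.
Therefore ans = 6.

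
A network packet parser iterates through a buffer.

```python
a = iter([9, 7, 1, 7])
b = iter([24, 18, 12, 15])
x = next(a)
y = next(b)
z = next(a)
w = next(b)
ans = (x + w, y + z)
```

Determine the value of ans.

Step 1: a iterates [9, 7, 1, 7], b iterates [24, 18, 12, 15].
Step 2: x = next(a) = 9, y = next(b) = 24.
Step 3: z = next(a) = 7, w = next(b) = 18.
Step 4: ans = (9 + 18, 24 + 7) = (27, 31).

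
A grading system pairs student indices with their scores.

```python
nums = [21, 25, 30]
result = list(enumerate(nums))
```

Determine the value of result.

Step 1: enumerate pairs each element with its index:
  (0, 21)
  (1, 25)
  (2, 30)
Therefore result = [(0, 21), (1, 25), (2, 30)].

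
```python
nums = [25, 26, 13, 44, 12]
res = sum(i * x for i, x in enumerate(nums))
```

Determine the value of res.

Step 1: Compute i * x for each (i, x) in enumerate([25, 26, 13, 44, 12]):
  i=0, x=25: 0*25 = 0
  i=1, x=26: 1*26 = 26
  i=2, x=13: 2*13 = 26
  i=3, x=44: 3*44 = 132
  i=4, x=12: 4*12 = 48
Step 2: sum = 0 + 26 + 26 + 132 + 48 = 232.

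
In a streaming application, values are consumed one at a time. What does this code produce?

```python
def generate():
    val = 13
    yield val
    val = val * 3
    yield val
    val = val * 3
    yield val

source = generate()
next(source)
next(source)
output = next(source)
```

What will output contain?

Step 1: Trace through generator execution:
  Yield 1: val starts at 13, yield 13
  Yield 2: val = 13 * 3 = 39, yield 39
  Yield 3: val = 39 * 3 = 117, yield 117
Step 2: First next() gets 13, second next() gets the second value, third next() yields 117.
Therefore output = 117.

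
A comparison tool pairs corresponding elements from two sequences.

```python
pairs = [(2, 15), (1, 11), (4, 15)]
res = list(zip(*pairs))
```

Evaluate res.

Step 1: zip(*pairs) transposes: unzips [(2, 15), (1, 11), (4, 15)] into separate sequences.
Step 2: First elements: (2, 1, 4), second elements: (15, 11, 15).
Therefore res = [(2, 1, 4), (15, 11, 15)].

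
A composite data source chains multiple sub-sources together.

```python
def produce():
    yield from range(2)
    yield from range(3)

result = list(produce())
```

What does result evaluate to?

Step 1: Trace yields in order:
  yield 0
  yield 1
  yield 0
  yield 1
  yield 2
Therefore result = [0, 1, 0, 1, 2].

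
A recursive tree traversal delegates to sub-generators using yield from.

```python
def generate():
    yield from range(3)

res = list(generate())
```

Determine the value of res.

Step 1: yield from delegates to the iterable, yielding each element.
Step 2: Collected values: [0, 1, 2].
Therefore res = [0, 1, 2].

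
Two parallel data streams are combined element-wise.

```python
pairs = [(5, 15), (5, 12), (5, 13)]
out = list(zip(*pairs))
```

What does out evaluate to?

Step 1: zip(*pairs) transposes: unzips [(5, 15), (5, 12), (5, 13)] into separate sequences.
Step 2: First elements: (5, 5, 5), second elements: (15, 12, 13).
Therefore out = [(5, 5, 5), (15, 12, 13)].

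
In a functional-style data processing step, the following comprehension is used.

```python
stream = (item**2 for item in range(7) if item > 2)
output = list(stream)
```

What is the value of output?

Step 1: For range(7), keep item > 2, then square:
  item=0: 0 <= 2, excluded
  item=1: 1 <= 2, excluded
  item=2: 2 <= 2, excluded
  item=3: 3 > 2, yield 3**2 = 9
  item=4: 4 > 2, yield 4**2 = 16
  item=5: 5 > 2, yield 5**2 = 25
  item=6: 6 > 2, yield 6**2 = 36
Therefore output = [9, 16, 25, 36].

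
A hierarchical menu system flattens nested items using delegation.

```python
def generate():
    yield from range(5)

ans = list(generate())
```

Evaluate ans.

Step 1: yield from delegates to the iterable, yielding each element.
Step 2: Collected values: [0, 1, 2, 3, 4].
Therefore ans = [0, 1, 2, 3, 4].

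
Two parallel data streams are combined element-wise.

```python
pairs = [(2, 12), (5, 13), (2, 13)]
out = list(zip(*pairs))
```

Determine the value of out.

Step 1: zip(*pairs) transposes: unzips [(2, 12), (5, 13), (2, 13)] into separate sequences.
Step 2: First elements: (2, 5, 2), second elements: (12, 13, 13).
Therefore out = [(2, 5, 2), (12, 13, 13)].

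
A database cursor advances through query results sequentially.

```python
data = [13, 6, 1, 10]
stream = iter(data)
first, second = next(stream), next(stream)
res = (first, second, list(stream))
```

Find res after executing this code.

Step 1: Create iterator over [13, 6, 1, 10].
Step 2: first = 13, second = 6.
Step 3: Remaining elements: [1, 10].
Therefore res = (13, 6, [1, 10]).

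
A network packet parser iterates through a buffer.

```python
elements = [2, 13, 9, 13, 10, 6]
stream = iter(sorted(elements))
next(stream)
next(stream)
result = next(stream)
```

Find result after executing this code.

Step 1: sorted([2, 13, 9, 13, 10, 6]) = [2, 6, 9, 10, 13, 13].
Step 2: Create iterator and skip 2 elements.
Step 3: next() returns 9.
Therefore result = 9.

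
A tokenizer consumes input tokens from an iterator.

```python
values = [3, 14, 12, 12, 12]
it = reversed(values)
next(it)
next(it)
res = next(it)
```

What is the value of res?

Step 1: reversed([3, 14, 12, 12, 12]) gives iterator: [12, 12, 12, 14, 3].
Step 2: First next() = 12, second next() = 12.
Step 3: Third next() = 12.
Therefore res = 12.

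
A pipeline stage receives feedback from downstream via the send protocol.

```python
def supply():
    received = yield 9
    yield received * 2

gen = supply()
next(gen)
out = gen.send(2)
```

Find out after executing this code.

Step 1: next(gen) advances to first yield, producing 9.
Step 2: send(2) resumes, received = 2.
Step 3: yield received * 2 = 2 * 2 = 4.
Therefore out = 4.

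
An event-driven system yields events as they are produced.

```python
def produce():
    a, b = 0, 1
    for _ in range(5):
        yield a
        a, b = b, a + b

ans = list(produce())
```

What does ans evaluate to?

Step 1: Fibonacci-like sequence starting with a=0, b=1:
  Iteration 1: yield a=0, then a,b = 1,1
  Iteration 2: yield a=1, then a,b = 1,2
  Iteration 3: yield a=1, then a,b = 2,3
  Iteration 4: yield a=2, then a,b = 3,5
  Iteration 5: yield a=3, then a,b = 5,8
Therefore ans = [0, 1, 1, 2, 3].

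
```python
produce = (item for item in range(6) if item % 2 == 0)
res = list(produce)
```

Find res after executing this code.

Step 1: Filter range(6) keeping only even values:
  item=0: even, included
  item=1: odd, excluded
  item=2: even, included
  item=3: odd, excluded
  item=4: even, included
  item=5: odd, excluded
Therefore res = [0, 2, 4].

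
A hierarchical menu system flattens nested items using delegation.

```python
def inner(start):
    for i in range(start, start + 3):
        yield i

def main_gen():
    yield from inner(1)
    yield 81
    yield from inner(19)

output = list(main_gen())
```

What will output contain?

Step 1: main_gen() delegates to inner(1):
  yield 1
  yield 2
  yield 3
Step 2: yield 81
Step 3: Delegates to inner(19):
  yield 19
  yield 20
  yield 21
Therefore output = [1, 2, 3, 81, 19, 20, 21].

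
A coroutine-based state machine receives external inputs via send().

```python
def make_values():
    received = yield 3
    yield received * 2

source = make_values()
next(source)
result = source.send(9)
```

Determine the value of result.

Step 1: next(source) advances to first yield, producing 3.
Step 2: send(9) resumes, received = 9.
Step 3: yield received * 2 = 9 * 2 = 18.
Therefore result = 18.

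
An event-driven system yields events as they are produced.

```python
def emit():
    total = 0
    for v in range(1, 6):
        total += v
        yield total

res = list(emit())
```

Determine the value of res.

Step 1: Generator accumulates running sum:
  v=1: total = 1, yield 1
  v=2: total = 3, yield 3
  v=3: total = 6, yield 6
  v=4: total = 10, yield 10
  v=5: total = 15, yield 15
Therefore res = [1, 3, 6, 10, 15].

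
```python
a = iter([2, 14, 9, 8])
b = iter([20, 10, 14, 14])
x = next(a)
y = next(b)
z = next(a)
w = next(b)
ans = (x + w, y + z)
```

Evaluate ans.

Step 1: a iterates [2, 14, 9, 8], b iterates [20, 10, 14, 14].
Step 2: x = next(a) = 2, y = next(b) = 20.
Step 3: z = next(a) = 14, w = next(b) = 10.
Step 4: ans = (2 + 10, 20 + 14) = (12, 34).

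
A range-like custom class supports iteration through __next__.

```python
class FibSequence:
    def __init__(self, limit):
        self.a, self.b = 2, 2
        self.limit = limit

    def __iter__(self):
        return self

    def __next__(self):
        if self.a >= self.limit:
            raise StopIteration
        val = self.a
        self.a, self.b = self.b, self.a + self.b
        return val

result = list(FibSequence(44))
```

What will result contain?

Step 1: Fibonacci-like sequence (a=2, b=2) until >= 44:
  Yield 2, then a,b = 2,4
  Yield 2, then a,b = 4,6
  Yield 4, then a,b = 6,10
  Yield 6, then a,b = 10,16
  Yield 10, then a,b = 16,26
  Yield 16, then a,b = 26,42
  Yield 26, then a,b = 42,68
  Yield 42, then a,b = 68,110
Step 2: 68 >= 44, stop.
Therefore result = [2, 2, 4, 6, 10, 16, 26, 42].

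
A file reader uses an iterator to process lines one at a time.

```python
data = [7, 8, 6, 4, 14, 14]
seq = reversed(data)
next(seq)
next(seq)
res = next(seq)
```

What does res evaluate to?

Step 1: reversed([7, 8, 6, 4, 14, 14]) gives iterator: [14, 14, 4, 6, 8, 7].
Step 2: First next() = 14, second next() = 14.
Step 3: Third next() = 4.
Therefore res = 4.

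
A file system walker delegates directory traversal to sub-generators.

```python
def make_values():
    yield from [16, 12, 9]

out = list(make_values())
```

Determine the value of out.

Step 1: yield from delegates to the iterable, yielding each element.
Step 2: Collected values: [16, 12, 9].
Therefore out = [16, 12, 9].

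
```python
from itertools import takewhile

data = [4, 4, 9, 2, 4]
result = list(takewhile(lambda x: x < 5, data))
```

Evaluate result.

Step 1: takewhile stops at first element >= 5:
  4 < 5: take
  4 < 5: take
  9 >= 5: stop
Therefore result = [4, 4].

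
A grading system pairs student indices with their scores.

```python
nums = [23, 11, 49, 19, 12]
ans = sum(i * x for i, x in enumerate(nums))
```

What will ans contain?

Step 1: Compute i * x for each (i, x) in enumerate([23, 11, 49, 19, 12]):
  i=0, x=23: 0*23 = 0
  i=1, x=11: 1*11 = 11
  i=2, x=49: 2*49 = 98
  i=3, x=19: 3*19 = 57
  i=4, x=12: 4*12 = 48
Step 2: sum = 0 + 11 + 98 + 57 + 48 = 214.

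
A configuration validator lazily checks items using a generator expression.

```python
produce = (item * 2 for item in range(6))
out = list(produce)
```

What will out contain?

Step 1: For each item in range(6), compute item*2:
  item=0: 0*2 = 0
  item=1: 1*2 = 2
  item=2: 2*2 = 4
  item=3: 3*2 = 6
  item=4: 4*2 = 8
  item=5: 5*2 = 10
Therefore out = [0, 2, 4, 6, 8, 10].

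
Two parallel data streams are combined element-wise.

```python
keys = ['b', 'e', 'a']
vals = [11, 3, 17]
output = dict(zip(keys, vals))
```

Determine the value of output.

Step 1: zip pairs keys with values:
  'b' -> 11
  'e' -> 3
  'a' -> 17
Therefore output = {'b': 11, 'e': 3, 'a': 17}.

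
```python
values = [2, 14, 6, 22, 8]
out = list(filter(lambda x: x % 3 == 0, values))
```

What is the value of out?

Step 1: Filter elements divisible by 3:
  2 % 3 = 2: removed
  14 % 3 = 2: removed
  6 % 3 = 0: kept
  22 % 3 = 1: removed
  8 % 3 = 2: removed
Therefore out = [6].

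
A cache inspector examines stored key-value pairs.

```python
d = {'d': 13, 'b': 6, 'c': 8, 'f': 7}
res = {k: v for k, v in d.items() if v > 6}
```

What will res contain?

Step 1: Filter items where value > 6:
  'd': 13 > 6: kept
  'b': 6 <= 6: removed
  'c': 8 > 6: kept
  'f': 7 > 6: kept
Therefore res = {'d': 13, 'c': 8, 'f': 7}.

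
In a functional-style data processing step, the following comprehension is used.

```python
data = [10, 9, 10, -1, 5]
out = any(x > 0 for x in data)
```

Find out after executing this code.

Step 1: Check x > 0 for each element in [10, 9, 10, -1, 5]:
  10 > 0: True
  9 > 0: True
  10 > 0: True
  -1 > 0: False
  5 > 0: True
Step 2: any() returns True.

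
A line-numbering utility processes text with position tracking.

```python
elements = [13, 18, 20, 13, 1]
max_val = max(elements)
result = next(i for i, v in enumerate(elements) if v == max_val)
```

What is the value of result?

Step 1: max([13, 18, 20, 13, 1]) = 20.
Step 2: Find first index where value == 20:
  Index 0: 13 != 20
  Index 1: 18 != 20
  Index 2: 20 == 20, found!
Therefore result = 2.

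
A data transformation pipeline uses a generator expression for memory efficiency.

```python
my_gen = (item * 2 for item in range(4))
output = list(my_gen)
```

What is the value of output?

Step 1: For each item in range(4), compute item*2:
  item=0: 0*2 = 0
  item=1: 1*2 = 2
  item=2: 2*2 = 4
  item=3: 3*2 = 6
Therefore output = [0, 2, 4, 6].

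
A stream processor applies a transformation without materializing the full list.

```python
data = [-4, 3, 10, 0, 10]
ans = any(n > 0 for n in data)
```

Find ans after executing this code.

Step 1: Check n > 0 for each element in [-4, 3, 10, 0, 10]:
  -4 > 0: False
  3 > 0: True
  10 > 0: True
  0 > 0: False
  10 > 0: True
Step 2: any() returns True.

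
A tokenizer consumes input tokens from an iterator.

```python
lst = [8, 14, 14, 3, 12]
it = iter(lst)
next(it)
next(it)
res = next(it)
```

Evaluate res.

Step 1: Create iterator over [8, 14, 14, 3, 12].
Step 2: next() consumes 8.
Step 3: next() consumes 14.
Step 4: next() returns 14.
Therefore res = 14.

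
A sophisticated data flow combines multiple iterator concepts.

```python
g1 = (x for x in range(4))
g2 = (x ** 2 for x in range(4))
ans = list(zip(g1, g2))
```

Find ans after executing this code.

Step 1: g1 produces [0, 1, 2, 3].
Step 2: g2 produces [0, 1, 4, 9].
Step 3: zip pairs them: [(0, 0), (1, 1), (2, 4), (3, 9)].
Therefore ans = [(0, 0), (1, 1), (2, 4), (3, 9)].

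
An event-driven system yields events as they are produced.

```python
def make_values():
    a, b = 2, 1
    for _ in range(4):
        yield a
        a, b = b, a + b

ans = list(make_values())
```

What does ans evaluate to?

Step 1: Fibonacci-like sequence starting with a=2, b=1:
  Iteration 1: yield a=2, then a,b = 1,3
  Iteration 2: yield a=1, then a,b = 3,4
  Iteration 3: yield a=3, then a,b = 4,7
  Iteration 4: yield a=4, then a,b = 7,11
Therefore ans = [2, 1, 3, 4].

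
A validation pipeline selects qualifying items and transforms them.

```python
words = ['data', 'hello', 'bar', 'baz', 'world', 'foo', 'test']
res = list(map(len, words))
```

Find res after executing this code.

Step 1: Map len() to each word:
  'data' -> 4
  'hello' -> 5
  'bar' -> 3
  'baz' -> 3
  'world' -> 5
  'foo' -> 3
  'test' -> 4
Therefore res = [4, 5, 3, 3, 5, 3, 4].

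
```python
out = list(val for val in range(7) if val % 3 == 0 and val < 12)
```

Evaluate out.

Step 1: Filter range(7) where val % 3 == 0 and val < 12:
  val=0: both conditions met, included
  val=1: excluded (1 % 3 != 0)
  val=2: excluded (2 % 3 != 0)
  val=3: both conditions met, included
  val=4: excluded (4 % 3 != 0)
  val=5: excluded (5 % 3 != 0)
  val=6: both conditions met, included
Therefore out = [0, 3, 6].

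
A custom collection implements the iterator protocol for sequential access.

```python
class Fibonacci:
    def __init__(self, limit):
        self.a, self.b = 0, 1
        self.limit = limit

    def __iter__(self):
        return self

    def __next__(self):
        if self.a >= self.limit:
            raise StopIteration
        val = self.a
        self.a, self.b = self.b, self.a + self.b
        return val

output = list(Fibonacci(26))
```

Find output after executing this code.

Step 1: Fibonacci-like sequence (a=0, b=1) until >= 26:
  Yield 0, then a,b = 1,1
  Yield 1, then a,b = 1,2
  Yield 1, then a,b = 2,3
  Yield 2, then a,b = 3,5
  Yield 3, then a,b = 5,8
  Yield 5, then a,b = 8,13
  Yield 8, then a,b = 13,21
  Yield 13, then a,b = 21,34
  Yield 21, then a,b = 34,55
Step 2: 34 >= 26, stop.
Therefore output = [0, 1, 1, 2, 3, 5, 8, 13, 21].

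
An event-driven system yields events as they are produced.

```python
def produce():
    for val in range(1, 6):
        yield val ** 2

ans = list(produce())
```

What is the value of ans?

Step 1: For each val in range(1, 6), yield val**2:
  val=1: yield 1**2 = 1
  val=2: yield 2**2 = 4
  val=3: yield 3**2 = 9
  val=4: yield 4**2 = 16
  val=5: yield 5**2 = 25
Therefore ans = [1, 4, 9, 16, 25].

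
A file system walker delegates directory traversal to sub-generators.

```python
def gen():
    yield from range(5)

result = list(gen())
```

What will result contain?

Step 1: yield from delegates to the iterable, yielding each element.
Step 2: Collected values: [0, 1, 2, 3, 4].
Therefore result = [0, 1, 2, 3, 4].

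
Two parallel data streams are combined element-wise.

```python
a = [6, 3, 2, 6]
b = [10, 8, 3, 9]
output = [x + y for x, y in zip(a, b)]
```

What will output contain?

Step 1: Add corresponding elements:
  6 + 10 = 16
  3 + 8 = 11
  2 + 3 = 5
  6 + 9 = 15
Therefore output = [16, 11, 5, 15].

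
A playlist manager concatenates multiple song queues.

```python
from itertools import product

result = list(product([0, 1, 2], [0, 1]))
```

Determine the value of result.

Step 1: product([0, 1, 2], [0, 1]) gives all pairs:
  (0, 0)
  (0, 1)
  (1, 0)
  (1, 1)
  (2, 0)
  (2, 1)
Therefore result = [(0, 0), (0, 1), (1, 0), (1, 1), (2, 0), (2, 1)].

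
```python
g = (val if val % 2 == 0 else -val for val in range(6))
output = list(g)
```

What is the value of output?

Step 1: For each val in range(6), yield val if even, else -val:
  val=0: even, yield 0
  val=1: odd, yield -1
  val=2: even, yield 2
  val=3: odd, yield -3
  val=4: even, yield 4
  val=5: odd, yield -5
Therefore output = [0, -1, 2, -3, 4, -5].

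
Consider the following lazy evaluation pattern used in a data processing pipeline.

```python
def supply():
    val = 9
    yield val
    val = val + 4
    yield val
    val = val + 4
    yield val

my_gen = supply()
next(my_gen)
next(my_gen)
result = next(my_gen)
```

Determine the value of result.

Step 1: Trace through generator execution:
  Yield 1: val starts at 9, yield 9
  Yield 2: val = 9 + 4 = 13, yield 13
  Yield 3: val = 13 + 4 = 17, yield 17
Step 2: First next() gets 9, second next() gets the second value, third next() yields 17.
Therefore result = 17.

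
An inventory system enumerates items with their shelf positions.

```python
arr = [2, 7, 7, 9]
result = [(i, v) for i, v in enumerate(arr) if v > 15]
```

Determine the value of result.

Step 1: Filter enumerate([2, 7, 7, 9]) keeping v > 15:
  (0, 2): 2 <= 15, excluded
  (1, 7): 7 <= 15, excluded
  (2, 7): 7 <= 15, excluded
  (3, 9): 9 <= 15, excluded
Therefore result = [].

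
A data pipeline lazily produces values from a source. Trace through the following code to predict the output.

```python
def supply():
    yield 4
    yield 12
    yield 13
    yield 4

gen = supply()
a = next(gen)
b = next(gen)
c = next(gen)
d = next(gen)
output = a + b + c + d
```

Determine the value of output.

Step 1: Create generator and consume all values:
  a = next(gen) = 4
  b = next(gen) = 12
  c = next(gen) = 13
  d = next(gen) = 4
Step 2: output = 4 + 12 + 13 + 4 = 33.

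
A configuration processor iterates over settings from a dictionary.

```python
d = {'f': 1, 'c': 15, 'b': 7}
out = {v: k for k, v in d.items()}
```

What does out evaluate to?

Step 1: Invert dict (swap keys and values):
  'f': 1 -> 1: 'f'
  'c': 15 -> 15: 'c'
  'b': 7 -> 7: 'b'
Therefore out = {1: 'f', 15: 'c', 7: 'b'}.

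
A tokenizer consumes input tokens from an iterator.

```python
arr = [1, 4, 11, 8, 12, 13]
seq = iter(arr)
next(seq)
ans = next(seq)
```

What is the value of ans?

Step 1: Create iterator over [1, 4, 11, 8, 12, 13].
Step 2: next() consumes 1.
Step 3: next() returns 4.
Therefore ans = 4.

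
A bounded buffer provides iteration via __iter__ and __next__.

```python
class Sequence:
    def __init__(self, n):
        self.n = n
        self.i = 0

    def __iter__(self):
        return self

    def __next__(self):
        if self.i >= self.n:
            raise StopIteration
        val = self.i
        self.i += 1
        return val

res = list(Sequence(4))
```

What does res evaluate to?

Step 1: Sequence(4) creates an iterator counting 0 to 3.
Step 2: list() consumes all values: [0, 1, 2, 3].
Therefore res = [0, 1, 2, 3].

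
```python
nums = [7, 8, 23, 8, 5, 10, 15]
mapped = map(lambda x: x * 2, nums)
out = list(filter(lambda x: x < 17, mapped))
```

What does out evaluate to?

Step 1: Map x * 2:
  7 -> 14
  8 -> 16
  23 -> 46
  8 -> 16
  5 -> 10
  10 -> 20
  15 -> 30
Step 2: Filter for < 17:
  14: kept
  16: kept
  46: removed
  16: kept
  10: kept
  20: removed
  30: removed
Therefore out = [14, 16, 16, 10].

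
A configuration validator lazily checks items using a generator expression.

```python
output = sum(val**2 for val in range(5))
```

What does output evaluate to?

Step 1: Compute val**2 for each val in range(5):
  val=0: 0**2 = 0
  val=1: 1**2 = 1
  val=2: 2**2 = 4
  val=3: 3**2 = 9
  val=4: 4**2 = 16
Step 2: sum = 0 + 1 + 4 + 9 + 16 = 30.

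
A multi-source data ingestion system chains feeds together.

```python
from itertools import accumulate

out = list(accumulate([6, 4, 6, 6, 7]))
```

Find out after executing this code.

Step 1: accumulate computes running sums:
  + 6 = 6
  + 4 = 10
  + 6 = 16
  + 6 = 22
  + 7 = 29
Therefore out = [6, 10, 16, 22, 29].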